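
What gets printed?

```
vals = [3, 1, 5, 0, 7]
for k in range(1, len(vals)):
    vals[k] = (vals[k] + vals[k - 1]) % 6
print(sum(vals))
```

k=1: vals[1] = (1+3)%6 = 4 → [3, 4, 5, 0, 7]
k=2: vals[2] = (5+4)%6 = 3 → [3, 4, 3, 0, 7]
k=3: vals[3] = (0+3)%6 = 3 → [3, 4, 3, 3, 7]
k=4: vals[4] = (7+3)%6 = 4 → [3, 4, 3, 3, 4]
sum = 17

17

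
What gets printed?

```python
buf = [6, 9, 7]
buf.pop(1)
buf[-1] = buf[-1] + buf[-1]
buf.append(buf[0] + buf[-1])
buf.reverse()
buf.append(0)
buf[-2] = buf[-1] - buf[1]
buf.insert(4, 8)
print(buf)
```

[20, 14, -14, 0, 8]

pop(1) removes 9 → [6, 7]
buf[-1] = buf[-1]+buf[-1] = 7+7 = 14 → [6, 14]
append buf[0]+buf[-1] = 6+14 = 20 → [6, 14, 20]
reverse → [20, 14, 6]
append 0 → [20, 14, 6, 0]
buf[-2] = buf[-1]-buf[1] = 0-14 = -14 → [20, 14, -14, 0]
insert 8 at 4 → [20, 14, -14, 0, 8]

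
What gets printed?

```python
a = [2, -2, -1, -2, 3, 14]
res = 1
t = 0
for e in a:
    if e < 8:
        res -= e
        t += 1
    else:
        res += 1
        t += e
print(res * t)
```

e=2: <8, res = 1-2 = -1; t=1
e=-2: <8, res = (-1)-(-2) = 1; t=2
e=-1: <8, res = 1-(-1) = 2; t=3
e=-2: <8, res = 2-(-2) = 4; t=4
e=3: <8, res = 4-3 = 1; t=5
e=14: not <8, res = 1+1 = 2; t=19
res*t = 2*19 = 38

38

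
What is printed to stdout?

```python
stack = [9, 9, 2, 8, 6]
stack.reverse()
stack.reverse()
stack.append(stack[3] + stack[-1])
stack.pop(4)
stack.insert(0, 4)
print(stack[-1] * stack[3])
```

28

reverse → [6, 8, 2, 9, 9]
reverse → [9, 9, 2, 8, 6]
append stack[3]+stack[-1] = 8+6 = 14 → [9, 9, 2, 8, 6, 14]
pop(4) removes 6 → [9, 9, 2, 8, 14]
insert 4 at 0 → [4, 9, 9, 2, 8, 14]
stack[-1]*stack[3] = 14*2 = 28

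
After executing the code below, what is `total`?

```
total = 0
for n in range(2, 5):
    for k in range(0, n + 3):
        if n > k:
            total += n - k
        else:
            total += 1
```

28

n=2,k=0: 2>0, total = 0+2 = 2
n=2,k=1: 2>1, total = 2+1 = 3
n=2,k=2: not 2>2, total = 3+1 = 4
n=2,k=3: not 2>3, total = 4+1 = 5
n=2,k=4: not 2>4, total = 5+1 = 6
n=3,k=0: 3>0, total = 6+3 = 9
n=3,k=1: 3>1, total = 9+2 = 11
n=3,k=2: 3>2, total = 11+1 = 12
n=3,k=3: not 3>3, total = 12+1 = 13
n=3,k=4: not 3>4, total = 13+1 = 14
n=3,k=5: not 3>5, total = 14+1 = 15
n=4,k=0: 4>0, total = 15+4 = 19
n=4,k=1: 4>1, total = 19+3 = 22
n=4,k=2: 4>2, total = 22+2 = 24
n=4,k=3: 4>3, total = 24+1 = 25
n=4,k=4: not 4>4, total = 25+1 = 26
n=4,k=5: not 4>5, total = 26+1 = 27
n=4,k=6: not 4>6, total = 27+1 = 28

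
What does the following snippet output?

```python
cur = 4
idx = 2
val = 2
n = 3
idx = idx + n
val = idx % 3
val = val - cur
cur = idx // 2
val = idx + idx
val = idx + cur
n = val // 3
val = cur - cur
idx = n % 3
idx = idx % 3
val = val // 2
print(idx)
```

2

idx = 2+3 = 5
val = 5%3 = 2
val = 2-4 = -2
cur = 5//2 = 2
val = 5+5 = 10
val = 5+2 = 7
n = 7//3 = 2
val = 2-2 = 0
idx = 2%3 = 2
idx = 2%3 = 2
val = 0//2 = 0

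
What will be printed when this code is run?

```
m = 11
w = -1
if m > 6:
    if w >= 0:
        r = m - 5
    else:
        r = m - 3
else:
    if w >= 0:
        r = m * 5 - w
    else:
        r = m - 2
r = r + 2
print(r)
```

10

m=11, w=-1
m > 6 is True; w >= 0 is False
→ r = m - 3 = 8
r = 8+2 = 10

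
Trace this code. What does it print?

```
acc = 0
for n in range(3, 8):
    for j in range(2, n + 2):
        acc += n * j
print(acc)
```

n=3,j=2: acc = 0+6 = 6
n=3,j=3: acc = 6+9 = 15
n=3,j=4: acc = 15+12 = 27
n=4,j=2: acc = 27+8 = 35
n=4,j=3: acc = 35+12 = 47
n=4,j=4: acc = 47+16 = 63
n=4,j=5: acc = 63+20 = 83
n=5,j=2: acc = 83+10 = 93
n=5,j=3: acc = 93+15 = 108
n=5,j=4: acc = 108+20 = 128
n=5,j=5: acc = 128+25 = 153
n=5,j=6: acc = 153+30 = 183
n=6,j=2: acc = 183+12 = 195
n=6,j=3: acc = 195+18 = 213
n=6,j=4: acc = 213+24 = 237
n=6,j=5: acc = 237+30 = 267
n=6,j=6: acc = 267+36 = 303
n=6,j=7: acc = 303+42 = 345
n=7,j=2: acc = 345+14 = 359
n=7,j=3: acc = 359+21 = 380
n=7,j=4: acc = 380+28 = 408
n=7,j=5: acc = 408+35 = 443
n=7,j=6: acc = 443+42 = 485
n=7,j=7: acc = 485+49 = 534
n=7,j=8: acc = 534+56 = 590

590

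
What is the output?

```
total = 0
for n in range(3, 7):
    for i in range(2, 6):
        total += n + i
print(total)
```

128

n=3,i=2: total = 0+5 = 5
n=3,i=3: total = 5+6 = 11
n=3,i=4: total = 11+7 = 18
n=3,i=5: total = 18+8 = 26
n=4,i=2: total = 26+6 = 32
n=4,i=3: total = 32+7 = 39
n=4,i=4: total = 39+8 = 47
n=4,i=5: total = 47+9 = 56
n=5,i=2: total = 56+7 = 63
n=5,i=3: total = 63+8 = 71
n=5,i=4: total = 71+9 = 80
n=5,i=5: total = 80+10 = 90
n=6,i=2: total = 90+8 = 98
n=6,i=3: total = 98+9 = 107
n=6,i=4: total = 107+10 = 117
n=6,i=5: total = 117+11 = 128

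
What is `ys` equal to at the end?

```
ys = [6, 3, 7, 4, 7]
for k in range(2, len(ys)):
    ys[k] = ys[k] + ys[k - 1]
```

[6, 3, 10, 14, 21]

k=2: ys[2] = 7+3 = 10 → [6, 3, 10, 4, 7]
k=3: ys[3] = 4+10 = 14 → [6, 3, 10, 14, 7]
k=4: ys[4] = 7+14 = 21 → [6, 3, 10, 14, 21]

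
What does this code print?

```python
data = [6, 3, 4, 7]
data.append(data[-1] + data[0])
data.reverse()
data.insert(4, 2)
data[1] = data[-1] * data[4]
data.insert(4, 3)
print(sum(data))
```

43

append data[-1]+data[0] = 7+6 = 13 → [6, 3, 4, 7, 13]
reverse → [13, 7, 4, 3, 6]
insert 2 at 4 → [13, 7, 4, 3, 2, 6]
data[1] = data[-1]*data[4] = 6*2 = 12 → [13, 12, 4, 3, 2, 6]
insert 3 at 4 → [13, 12, 4, 3, 3, 2, 6]
sum = 43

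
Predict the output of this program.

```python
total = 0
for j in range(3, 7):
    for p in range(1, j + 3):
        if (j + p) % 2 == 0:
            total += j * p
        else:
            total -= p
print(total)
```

j=3,p=1: even sum, total = 0+3 = 3
j=3,p=2: odd sum, total = 3-2 = 1
j=3,p=3: even sum, total = 1+9 = 10
j=3,p=4: odd sum, total = 10-4 = 6
j=3,p=5: even sum, total = 6+15 = 21
j=4,p=1: odd sum, total = 21-1 = 20
j=4,p=2: even sum, total = 20+8 = 28
j=4,p=3: odd sum, total = 28-3 = 25
j=4,p=4: even sum, total = 25+16 = 41
j=4,p=5: odd sum, total = 41-5 = 36
j=4,p=6: even sum, total = 36+24 = 60
j=5,p=1: even sum, total = 60+5 = 65
j=5,p=2: odd sum, total = 65-2 = 63
j=5,p=3: even sum, total = 63+15 = 78
j=5,p=4: odd sum, total = 78-4 = 74
j=5,p=5: even sum, total = 74+25 = 99
j=5,p=6: odd sum, total = 99-6 = 93
j=5,p=7: even sum, total = 93+35 = 128
j=6,p=1: odd sum, total = 128-1 = 127
j=6,p=2: even sum, total = 127+12 = 139
j=6,p=3: odd sum, total = 139-3 = 136
j=6,p=4: even sum, total = 136+24 = 160
j=6,p=5: odd sum, total = 160-5 = 155
j=6,p=6: even sum, total = 155+36 = 191
j=6,p=7: odd sum, total = 191-7 = 184
j=6,p=8: even sum, total = 184+48 = 232

232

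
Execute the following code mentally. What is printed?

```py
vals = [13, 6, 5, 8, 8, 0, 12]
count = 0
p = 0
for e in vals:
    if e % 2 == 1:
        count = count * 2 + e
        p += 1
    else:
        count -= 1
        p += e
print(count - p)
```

e=13: odd, count = 0*2+13 = 13; p=1
e=6: not odd, count = 13-1 = 12; p=7
e=5: odd, count = 12*2+5 = 29; p=8
e=8: not odd, count = 29-1 = 28; p=16
e=8: not odd, count = 28-1 = 27; p=24
e=0: not odd, count = 27-1 = 26; p=24
e=12: not odd, count = 26-1 = 25; p=36
count-p = 25-36 = -11

-11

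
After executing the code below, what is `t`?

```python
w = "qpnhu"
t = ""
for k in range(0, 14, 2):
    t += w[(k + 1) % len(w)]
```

'phqnuph'

k=0: add w[1]='p' → 'p'
k=2: add w[3]='h' → 'ph'
k=4: add w[0]='q' → 'phq'
k=6: add w[2]='n' → 'phqn'
k=8: add w[4]='u' → 'phqnu'
k=10: add w[1]='p' → 'phqnup'
k=12: add w[3]='h' → 'phqnuph'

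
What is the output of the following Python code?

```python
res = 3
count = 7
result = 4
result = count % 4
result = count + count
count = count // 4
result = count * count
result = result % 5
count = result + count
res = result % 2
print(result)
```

result = 7%4 = 3
result = 7+7 = 14
count = 7//4 = 1
result = 1*1 = 1
result = 1%5 = 1
count = 1+1 = 2
res = 1%2 = 1

1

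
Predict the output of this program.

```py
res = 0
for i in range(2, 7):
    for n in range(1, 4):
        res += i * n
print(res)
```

i=2,n=1: res = 0+2 = 2
i=2,n=2: res = 2+4 = 6
i=2,n=3: res = 6+6 = 12
i=3,n=1: res = 12+3 = 15
i=3,n=2: res = 15+6 = 21
i=3,n=3: res = 21+9 = 30
i=4,n=1: res = 30+4 = 34
i=4,n=2: res = 34+8 = 42
i=4,n=3: res = 42+12 = 54
i=5,n=1: res = 54+5 = 59
i=5,n=2: res = 59+10 = 69
i=5,n=3: res = 69+15 = 84
i=6,n=1: res = 84+6 = 90
i=6,n=2: res = 90+12 = 102
i=6,n=3: res = 102+18 = 120

120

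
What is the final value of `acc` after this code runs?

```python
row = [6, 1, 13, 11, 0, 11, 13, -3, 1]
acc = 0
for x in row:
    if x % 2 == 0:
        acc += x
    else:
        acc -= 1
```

x=6: even, acc = 0+6 = 6
x=1: not even, acc = 6-1 = 5
x=13: not even, acc = 5-1 = 4
x=11: not even, acc = 4-1 = 3
x=0: even, acc = 3+0 = 3
x=11: not even, acc = 3-1 = 2
x=13: not even, acc = 2-1 = 1
x=-3: not even, acc = 1-1 = 0
x=1: not even, acc = 0-1 = -1

-1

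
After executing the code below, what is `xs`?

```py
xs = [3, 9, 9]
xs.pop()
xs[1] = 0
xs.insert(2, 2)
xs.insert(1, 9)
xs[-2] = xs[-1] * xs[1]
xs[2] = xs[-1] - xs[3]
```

[3, 9, 0, 2]

pop() removes 9 → [3, 9]
xs[1] = 0 → [3, 0]
insert 2 at 2 → [3, 0, 2]
insert 9 at 1 → [3, 9, 0, 2]
xs[-2] = xs[-1]*xs[1] = 2*9 = 18 → [3, 9, 18, 2]
xs[2] = xs[-1]-xs[3] = 2-2 = 0 → [3, 9, 0, 2]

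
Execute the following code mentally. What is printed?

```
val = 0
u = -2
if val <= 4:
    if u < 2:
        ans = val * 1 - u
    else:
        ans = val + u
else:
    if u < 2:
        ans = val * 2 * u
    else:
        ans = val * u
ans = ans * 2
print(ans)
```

val=0, u=-2
val <= 4 is True; u < 2 is True
→ ans = val * 1 - u = 2
ans = 2*2 = 4

4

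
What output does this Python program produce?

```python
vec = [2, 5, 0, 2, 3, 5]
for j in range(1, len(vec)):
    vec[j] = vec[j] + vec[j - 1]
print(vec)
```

j=1: vec[1] = 5+2 = 7 → [2, 7, 0, 2, 3, 5]
j=2: vec[2] = 0+7 = 7 → [2, 7, 7, 2, 3, 5]
j=3: vec[3] = 2+7 = 9 → [2, 7, 7, 9, 3, 5]
j=4: vec[4] = 3+9 = 12 → [2, 7, 7, 9, 12, 5]
j=5: vec[5] = 5+12 = 17 → [2, 7, 7, 9, 12, 17]

[2, 7, 7, 9, 12, 17]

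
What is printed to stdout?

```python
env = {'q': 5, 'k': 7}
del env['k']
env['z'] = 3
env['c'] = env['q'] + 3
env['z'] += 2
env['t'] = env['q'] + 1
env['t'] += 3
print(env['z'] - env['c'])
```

del 'k' → {'q': 5}
env['z'] = 3 → {'q': 5, 'z': 3}
env['c'] = env['q']+3 = 8 → {'q': 5, 'z': 3, 'c': 8}
env['z'] = 3+2 = 5 → {'q': 5, 'z': 5, 'c': 8}
env['t'] = env['q']+1 = 6 → {'q': 5, 'z': 5, 'c': 8, 't': 6}
env['t'] = 6+3 = 9 → {'q': 5, 'z': 5, 'c': 8, 't': 9}
env['z']-env['c'] = 5-8 = -3

-3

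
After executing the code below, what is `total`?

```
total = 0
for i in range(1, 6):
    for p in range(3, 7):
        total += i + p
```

150

i=1,p=3: total = 0+4 = 4
i=1,p=4: total = 4+5 = 9
i=1,p=5: total = 9+6 = 15
i=1,p=6: total = 15+7 = 22
i=2,p=3: total = 22+5 = 27
i=2,p=4: total = 27+6 = 33
i=2,p=5: total = 33+7 = 40
i=2,p=6: total = 40+8 = 48
i=3,p=3: total = 48+6 = 54
i=3,p=4: total = 54+7 = 61
i=3,p=5: total = 61+8 = 69
i=3,p=6: total = 69+9 = 78
i=4,p=3: total = 78+7 = 85
i=4,p=4: total = 85+8 = 93
i=4,p=5: total = 93+9 = 102
i=4,p=6: total = 102+10 = 112
i=5,p=3: total = 112+8 = 120
i=5,p=4: total = 120+9 = 129
i=5,p=5: total = 129+10 = 139
i=5,p=6: total = 139+11 = 150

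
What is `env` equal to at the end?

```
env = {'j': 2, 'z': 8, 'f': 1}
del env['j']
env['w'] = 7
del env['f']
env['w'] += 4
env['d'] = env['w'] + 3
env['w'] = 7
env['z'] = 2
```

{'z': 2, 'w': 7, 'd': 14}

del 'j' → {'z': 8, 'f': 1}
env['w'] = 7 → {'z': 8, 'f': 1, 'w': 7}
del 'f' → {'z': 8, 'w': 7}
env['w'] = 7+4 = 11 → {'z': 8, 'w': 11}
env['d'] = env['w']+3 = 14 → {'z': 8, 'w': 11, 'd': 14}
env['w'] = 7 → {'z': 8, 'w': 7, 'd': 14}
env['z'] = 2 → {'z': 2, 'w': 7, 'd': 14}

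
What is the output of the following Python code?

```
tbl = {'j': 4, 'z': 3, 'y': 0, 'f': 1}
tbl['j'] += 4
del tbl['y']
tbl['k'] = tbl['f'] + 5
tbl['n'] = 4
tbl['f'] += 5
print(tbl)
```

tbl['j'] = 4+4 = 8 → {'j': 8, 'z': 3, 'y': 0, 'f': 1}
del 'y' → {'j': 8, 'z': 3, 'f': 1}
tbl['k'] = tbl['f']+5 = 6 → {'j': 8, 'z': 3, 'f': 1, 'k': 6}
tbl['n'] = 4 → {'j': 8, 'z': 3, 'f': 1, 'k': 6, 'n': 4}
tbl['f'] = 1+5 = 6 → {'j': 8, 'z': 3, 'f': 6, 'k': 6, 'n': 4}

{'j': 8, 'z': 3, 'f': 6, 'k': 6, 'n': 4}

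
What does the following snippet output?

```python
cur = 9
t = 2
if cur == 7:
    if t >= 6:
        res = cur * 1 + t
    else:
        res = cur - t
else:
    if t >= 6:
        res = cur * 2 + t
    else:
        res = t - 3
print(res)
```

cur=9, t=2
cur == 7 is False; t >= 6 is False
→ res = t - 3 = -1

-1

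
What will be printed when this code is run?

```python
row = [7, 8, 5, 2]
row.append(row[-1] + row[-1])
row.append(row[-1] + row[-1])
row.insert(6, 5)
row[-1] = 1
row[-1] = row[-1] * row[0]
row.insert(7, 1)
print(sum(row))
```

append row[-1]+row[-1] = 2+2 = 4 → [7, 8, 5, 2, 4]
append row[-1]+row[-1] = 4+4 = 8 → [7, 8, 5, 2, 4, 8]
insert 5 at 6 → [7, 8, 5, 2, 4, 8, 5]
row[-1] = 1 → [7, 8, 5, 2, 4, 8, 1]
row[-1] = row[-1]*row[0] = 1*7 = 7 → [7, 8, 5, 2, 4, 8, 7]
insert 1 at 7 → [7, 8, 5, 2, 4, 8, 7, 1]
sum = 42

42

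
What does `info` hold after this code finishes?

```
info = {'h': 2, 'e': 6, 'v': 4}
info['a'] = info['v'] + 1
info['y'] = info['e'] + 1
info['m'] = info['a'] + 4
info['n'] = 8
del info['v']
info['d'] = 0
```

{'h': 2, 'e': 6, 'a': 5, 'y': 7, 'm': 9, 'n': 8, 'd': 0}

info['a'] = info['v']+1 = 5 → {'h': 2, 'e': 6, 'v': 4, 'a': 5}
info['y'] = info['e']+1 = 7 → {'h': 2, 'e': 6, 'v': 4, 'a': 5, 'y': 7}
info['m'] = info['a']+4 = 9 → {'h': 2, 'e': 6, 'v': 4, 'a': 5, 'y': 7, 'm': 9}
info['n'] = 8 → {'h': 2, 'e': 6, 'v': 4, 'a': 5, 'y': 7, 'm': 9, 'n': 8}
del 'v' → {'h': 2, 'e': 6, 'a': 5, 'y': 7, 'm': 9, 'n': 8}
info['d'] = 0 → {'h': 2, 'e': 6, 'a': 5, 'y': 7, 'm': 9, 'n': 8, 'd': 0}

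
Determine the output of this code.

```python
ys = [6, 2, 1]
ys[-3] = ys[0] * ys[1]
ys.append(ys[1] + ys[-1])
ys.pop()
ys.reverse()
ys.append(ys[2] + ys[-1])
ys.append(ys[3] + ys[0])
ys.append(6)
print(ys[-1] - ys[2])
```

-6

ys[-3] = ys[0]*ys[1] = 6*2 = 12 → [12, 2, 1]
append ys[1]+ys[-1] = 2+1 = 3 → [12, 2, 1, 3]
pop() removes 3 → [12, 2, 1]
reverse → [1, 2, 12]
append ys[2]+ys[-1] = 12+12 = 24 → [1, 2, 12, 24]
append ys[3]+ys[0] = 24+1 = 25 → [1, 2, 12, 24, 25]
append 6 → [1, 2, 12, 24, 25, 6]
ys[-1]-ys[2] = 6-12 = -6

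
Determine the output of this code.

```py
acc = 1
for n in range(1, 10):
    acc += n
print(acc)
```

n=1: acc = 1+1 = 2
n=2: acc = 2+2 = 4
n=3: acc = 4+3 = 7
n=4: acc = 7+4 = 11
n=5: acc = 11+5 = 16
n=6: acc = 16+6 = 22
n=7: acc = 22+7 = 29
n=8: acc = 29+8 = 37
n=9: acc = 37+9 = 46

46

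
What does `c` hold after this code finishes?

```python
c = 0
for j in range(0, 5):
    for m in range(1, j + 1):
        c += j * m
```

j=1,m=1: c = 0+1 = 1
j=2,m=1: c = 1+2 = 3
j=2,m=2: c = 3+4 = 7
j=3,m=1: c = 7+3 = 10
j=3,m=2: c = 10+6 = 16
j=3,m=3: c = 16+9 = 25
j=4,m=1: c = 25+4 = 29
j=4,m=2: c = 29+8 = 37
j=4,m=3: c = 37+12 = 49
j=4,m=4: c = 49+16 = 65

65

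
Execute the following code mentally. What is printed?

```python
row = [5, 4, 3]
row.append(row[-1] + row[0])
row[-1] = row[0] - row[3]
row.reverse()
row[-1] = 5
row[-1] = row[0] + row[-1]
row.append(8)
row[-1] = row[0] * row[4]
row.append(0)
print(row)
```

append row[-1]+row[0] = 3+5 = 8 → [5, 4, 3, 8]
row[-1] = row[0]-row[3] = 5-8 = -3 → [5, 4, 3, -3]
reverse → [-3, 3, 4, 5]
row[-1] = 5 → [-3, 3, 4, 5]
row[-1] = row[0]+row[-1] = (-3)+5 = 2 → [-3, 3, 4, 2]
append 8 → [-3, 3, 4, 2, 8]
row[-1] = row[0]*row[4] = (-3)*8 = -24 → [-3, 3, 4, 2, -24]
append 0 → [-3, 3, 4, 2, -24, 0]

[-3, 3, 4, 2, -24, 0]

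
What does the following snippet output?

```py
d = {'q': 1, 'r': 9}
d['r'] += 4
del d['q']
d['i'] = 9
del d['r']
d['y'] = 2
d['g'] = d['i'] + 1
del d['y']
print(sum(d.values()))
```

19

d['r'] = 9+4 = 13 → {'q': 1, 'r': 13}
del 'q' → {'r': 13}
d['i'] = 9 → {'r': 13, 'i': 9}
del 'r' → {'i': 9}
d['y'] = 2 → {'i': 9, 'y': 2}
d['g'] = d['i']+1 = 10 → {'i': 9, 'y': 2, 'g': 10}
del 'y' → {'i': 9, 'g': 10}
sum of values = 19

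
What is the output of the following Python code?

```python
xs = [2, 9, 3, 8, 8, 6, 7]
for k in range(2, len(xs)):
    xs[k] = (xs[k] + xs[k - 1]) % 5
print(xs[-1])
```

1

k=2: xs[2] = (3+9)%5 = 2 → [2, 9, 2, 8, 8, 6, 7]
k=3: xs[3] = (8+2)%5 = 0 → [2, 9, 2, 0, 8, 6, 7]
k=4: xs[4] = (8+0)%5 = 3 → [2, 9, 2, 0, 3, 6, 7]
k=5: xs[5] = (6+3)%5 = 4 → [2, 9, 2, 0, 3, 4, 7]
k=6: xs[6] = (7+4)%5 = 1 → [2, 9, 2, 0, 3, 4, 1]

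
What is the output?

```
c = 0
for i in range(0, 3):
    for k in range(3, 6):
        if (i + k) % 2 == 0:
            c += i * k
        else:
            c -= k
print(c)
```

i=0,k=3: odd sum, c = 0-3 = -3
i=0,k=4: even sum, c = (-3)+0 = -3
i=0,k=5: odd sum, c = (-3)-5 = -8
i=1,k=3: even sum, c = (-8)+3 = -5
i=1,k=4: odd sum, c = (-5)-4 = -9
i=1,k=5: even sum, c = (-9)+5 = -4
i=2,k=3: odd sum, c = (-4)-3 = -7
i=2,k=4: even sum, c = (-7)+8 = 1
i=2,k=5: odd sum, c = 1-5 = -4

-4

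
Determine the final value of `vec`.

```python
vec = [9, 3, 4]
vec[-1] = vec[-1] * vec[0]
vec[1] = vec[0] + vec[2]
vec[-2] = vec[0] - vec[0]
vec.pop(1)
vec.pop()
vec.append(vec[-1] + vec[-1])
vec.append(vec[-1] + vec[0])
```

vec[-1] = vec[-1]*vec[0] = 4*9 = 36 → [9, 3, 36]
vec[1] = vec[0]+vec[2] = 9+36 = 45 → [9, 45, 36]
vec[-2] = vec[0]-vec[0] = 9-9 = 0 → [9, 0, 36]
pop(1) removes 0 → [9, 36]
pop() removes 36 → [9]
append vec[-1]+vec[-1] = 9+9 = 18 → [9, 18]
append vec[-1]+vec[0] = 18+9 = 27 → [9, 18, 27]

[9, 18, 27]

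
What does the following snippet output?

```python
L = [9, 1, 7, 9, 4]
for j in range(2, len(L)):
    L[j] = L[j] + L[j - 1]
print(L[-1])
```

j=2: L[2] = 7+1 = 8 → [9, 1, 8, 9, 4]
j=3: L[3] = 9+8 = 17 → [9, 1, 8, 17, 4]
j=4: L[4] = 4+17 = 21 → [9, 1, 8, 17, 21]

21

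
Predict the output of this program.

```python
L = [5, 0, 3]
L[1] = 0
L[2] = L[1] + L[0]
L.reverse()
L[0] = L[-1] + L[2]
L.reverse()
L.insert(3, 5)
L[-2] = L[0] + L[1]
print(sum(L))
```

L[1] = 0 → [5, 0, 3]
L[2] = L[1]+L[0] = 0+5 = 5 → [5, 0, 5]
reverse → [5, 0, 5]
L[0] = L[-1]+L[2] = 5+5 = 10 → [10, 0, 5]
reverse → [5, 0, 10]
insert 5 at 3 → [5, 0, 10, 5]
L[-2] = L[0]+L[1] = 5+0 = 5 → [5, 0, 5, 5]
sum = 15

15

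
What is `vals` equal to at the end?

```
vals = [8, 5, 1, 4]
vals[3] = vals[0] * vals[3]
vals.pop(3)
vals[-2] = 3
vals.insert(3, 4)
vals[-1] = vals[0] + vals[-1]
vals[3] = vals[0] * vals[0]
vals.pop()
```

[8, 3, 1]

vals[3] = vals[0]*vals[3] = 8*4 = 32 → [8, 5, 1, 32]
pop(3) removes 32 → [8, 5, 1]
vals[-2] = 3 → [8, 3, 1]
insert 4 at 3 → [8, 3, 1, 4]
vals[-1] = vals[0]+vals[-1] = 8+4 = 12 → [8, 3, 1, 12]
vals[3] = vals[0]*vals[0] = 8*8 = 64 → [8, 3, 1, 64]
pop() removes 64 → [8, 3, 1]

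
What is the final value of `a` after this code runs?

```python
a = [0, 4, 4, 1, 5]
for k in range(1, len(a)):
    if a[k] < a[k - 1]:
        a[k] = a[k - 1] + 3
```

[0, 4, 4, 7, 10]

k=1: 4>=0, unchanged → [0, 4, 4, 1, 5]
k=2: 4>=4, unchanged → [0, 4, 4, 1, 5]
k=3: 1<4, a[3] = 4+3 = 7 → [0, 4, 4, 7, 5]
k=4: 5<7, a[4] = 7+3 = 10 → [0, 4, 4, 7, 10]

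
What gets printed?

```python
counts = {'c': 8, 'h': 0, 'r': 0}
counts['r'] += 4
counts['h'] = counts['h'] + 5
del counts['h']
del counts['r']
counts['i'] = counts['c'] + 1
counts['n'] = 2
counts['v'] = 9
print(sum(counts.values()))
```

counts['r'] = 0+4 = 4 → {'c': 8, 'h': 0, 'r': 4}
counts['h'] = counts['h']+5 = 5 → {'c': 8, 'h': 5, 'r': 4}
del 'h' → {'c': 8, 'r': 4}
del 'r' → {'c': 8}
counts['i'] = counts['c']+1 = 9 → {'c': 8, 'i': 9}
counts['n'] = 2 → {'c': 8, 'i': 9, 'n': 2}
counts['v'] = 9 → {'c': 8, 'i': 9, 'n': 2, 'v': 9}
sum of values = 28

28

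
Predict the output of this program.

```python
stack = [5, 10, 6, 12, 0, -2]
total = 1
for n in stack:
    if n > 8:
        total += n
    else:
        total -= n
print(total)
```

n=5: not >8, total = 1-5 = -4
n=10: >8, total = (-4)+10 = 6
n=6: not >8, total = 6-6 = 0
n=12: >8, total = 0+12 = 12
n=0: not >8, total = 12-0 = 12
n=-2: not >8, total = 12-(-2) = 14

14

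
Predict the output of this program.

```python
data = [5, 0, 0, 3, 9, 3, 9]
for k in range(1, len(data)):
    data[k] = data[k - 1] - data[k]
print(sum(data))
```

k=1: data[1] = 5-0 = 5 → [5, 5, 0, 3, 9, 3, 9]
k=2: data[2] = 5-0 = 5 → [5, 5, 5, 3, 9, 3, 9]
k=3: data[3] = 5-3 = 2 → [5, 5, 5, 2, 9, 3, 9]
k=4: data[4] = 2-9 = -7 → [5, 5, 5, 2, -7, 3, 9]
k=5: data[5] = (-7)-3 = -10 → [5, 5, 5, 2, -7, -10, 9]
k=6: data[6] = (-10)-9 = -19 → [5, 5, 5, 2, -7, -10, -19]
sum = -19

-19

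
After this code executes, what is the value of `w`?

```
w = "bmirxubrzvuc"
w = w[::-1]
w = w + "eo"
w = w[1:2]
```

reverse → 'cuvzrbuxrimb'
+ 'eo' → 'cuvzrbuxrimbeo'
slice [1:2] → 'u'

'u'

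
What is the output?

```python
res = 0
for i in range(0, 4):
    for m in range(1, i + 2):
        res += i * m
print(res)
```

45

i=0,m=1: res = 0+0 = 0
i=1,m=1: res = 0+1 = 1
i=1,m=2: res = 1+2 = 3
i=2,m=1: res = 3+2 = 5
i=2,m=2: res = 5+4 = 9
i=2,m=3: res = 9+6 = 15
i=3,m=1: res = 15+3 = 18
i=3,m=2: res = 18+6 = 24
i=3,m=3: res = 24+9 = 33
i=3,m=4: res = 33+12 = 45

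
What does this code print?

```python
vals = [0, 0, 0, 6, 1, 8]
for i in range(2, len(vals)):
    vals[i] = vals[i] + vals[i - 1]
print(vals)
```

[0, 0, 0, 6, 7, 15]

i=2: vals[2] = 0+0 = 0 → [0, 0, 0, 6, 1, 8]
i=3: vals[3] = 6+0 = 6 → [0, 0, 0, 6, 1, 8]
i=4: vals[4] = 1+6 = 7 → [0, 0, 0, 6, 7, 8]
i=5: vals[5] = 8+7 = 15 → [0, 0, 0, 6, 7, 15]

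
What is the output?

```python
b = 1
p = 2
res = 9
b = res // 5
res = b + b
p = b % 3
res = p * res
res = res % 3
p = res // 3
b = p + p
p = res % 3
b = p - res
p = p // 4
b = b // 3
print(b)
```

b = 9//5 = 1
res = 1+1 = 2
p = 1%3 = 1
res = 1*2 = 2
res = 2%3 = 2
p = 2//3 = 0
b = 0+0 = 0
p = 2%3 = 2
b = 2-2 = 0
p = 2//4 = 0
b = 0//3 = 0

0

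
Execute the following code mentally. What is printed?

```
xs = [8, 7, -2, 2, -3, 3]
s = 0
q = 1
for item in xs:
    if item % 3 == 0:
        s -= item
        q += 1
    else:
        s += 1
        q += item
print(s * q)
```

item=8: not %3==0, s = 0+1 = 1; q=9
item=7: not %3==0, s = 1+1 = 2; q=16
item=-2: not %3==0, s = 2+1 = 3; q=14
item=2: not %3==0, s = 3+1 = 4; q=16
item=-3: %3==0, s = 4-(-3) = 7; q=17
item=3: %3==0, s = 7-3 = 4; q=18
s*q = 4*18 = 72

72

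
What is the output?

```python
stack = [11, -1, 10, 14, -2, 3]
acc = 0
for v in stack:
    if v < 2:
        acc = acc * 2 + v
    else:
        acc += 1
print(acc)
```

5

v=11: not <2, acc = 0+1 = 1
v=-1: <2, acc = 1*2+(-1) = 1
v=10: not <2, acc = 1+1 = 2
v=14: not <2, acc = 2+1 = 3
v=-2: <2, acc = 3*2+(-2) = 4
v=3: not <2, acc = 4+1 = 5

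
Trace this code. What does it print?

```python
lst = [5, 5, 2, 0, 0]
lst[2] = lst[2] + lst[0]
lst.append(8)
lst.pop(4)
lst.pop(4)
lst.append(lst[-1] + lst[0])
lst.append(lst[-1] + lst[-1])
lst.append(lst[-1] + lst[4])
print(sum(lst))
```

47

lst[2] = lst[2]+lst[0] = 2+5 = 7 → [5, 5, 7, 0, 0]
append 8 → [5, 5, 7, 0, 0, 8]
pop(4) removes 0 → [5, 5, 7, 0, 8]
pop(4) removes 8 → [5, 5, 7, 0]
append lst[-1]+lst[0] = 0+5 = 5 → [5, 5, 7, 0, 5]
append lst[-1]+lst[-1] = 5+5 = 10 → [5, 5, 7, 0, 5, 10]
append lst[-1]+lst[4] = 10+5 = 15 → [5, 5, 7, 0, 5, 10, 15]
sum = 47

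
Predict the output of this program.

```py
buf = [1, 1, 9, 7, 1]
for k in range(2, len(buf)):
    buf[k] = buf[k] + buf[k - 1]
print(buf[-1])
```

k=2: buf[2] = 9+1 = 10 → [1, 1, 10, 7, 1]
k=3: buf[3] = 7+10 = 17 → [1, 1, 10, 17, 1]
k=4: buf[4] = 1+17 = 18 → [1, 1, 10, 17, 18]

18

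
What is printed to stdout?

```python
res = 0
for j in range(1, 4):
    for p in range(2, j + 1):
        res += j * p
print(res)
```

19

j=2,p=2: res = 0+4 = 4
j=3,p=2: res = 4+6 = 10
j=3,p=3: res = 10+9 = 19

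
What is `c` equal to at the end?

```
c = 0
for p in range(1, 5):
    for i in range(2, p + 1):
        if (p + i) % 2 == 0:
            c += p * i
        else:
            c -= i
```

p=2,i=2: even sum, c = 0+4 = 4
p=3,i=2: odd sum, c = 4-2 = 2
p=3,i=3: even sum, c = 2+9 = 11
p=4,i=2: even sum, c = 11+8 = 19
p=4,i=3: odd sum, c = 19-3 = 16
p=4,i=4: even sum, c = 16+16 = 32

32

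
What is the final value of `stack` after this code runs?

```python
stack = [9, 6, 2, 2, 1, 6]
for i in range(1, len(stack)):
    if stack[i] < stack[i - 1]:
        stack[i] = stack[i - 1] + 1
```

i=1: 6<9, stack[1] = 9+1 = 10 → [9, 10, 2, 2, 1, 6]
i=2: 2<10, stack[2] = 10+1 = 11 → [9, 10, 11, 2, 1, 6]
i=3: 2<11, stack[3] = 11+1 = 12 → [9, 10, 11, 12, 1, 6]
i=4: 1<12, stack[4] = 12+1 = 13 → [9, 10, 11, 12, 13, 6]
i=5: 6<13, stack[5] = 13+1 = 14 → [9, 10, 11, 12, 13, 14]

[9, 10, 11, 12, 13, 14]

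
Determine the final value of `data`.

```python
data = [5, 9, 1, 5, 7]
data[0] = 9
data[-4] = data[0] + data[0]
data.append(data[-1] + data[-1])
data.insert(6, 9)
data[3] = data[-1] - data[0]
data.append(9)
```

data[0] = 9 → [9, 9, 1, 5, 7]
data[-4] = data[0]+data[0] = 9+9 = 18 → [9, 18, 1, 5, 7]
append data[-1]+data[-1] = 7+7 = 14 → [9, 18, 1, 5, 7, 14]
insert 9 at 6 → [9, 18, 1, 5, 7, 14, 9]
data[3] = data[-1]-data[0] = 9-9 = 0 → [9, 18, 1, 0, 7, 14, 9]
append 9 → [9, 18, 1, 0, 7, 14, 9, 9]

[9, 18, 1, 0, 7, 14, 9, 9]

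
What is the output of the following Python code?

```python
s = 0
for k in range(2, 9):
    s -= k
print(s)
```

-35

k=2: s = 0-2 = -2
k=3: s = (-2)-3 = -5
k=4: s = (-5)-4 = -9
k=5: s = (-9)-5 = -14
k=6: s = (-14)-6 = -20
k=7: s = (-20)-7 = -27
k=8: s = (-27)-8 = -35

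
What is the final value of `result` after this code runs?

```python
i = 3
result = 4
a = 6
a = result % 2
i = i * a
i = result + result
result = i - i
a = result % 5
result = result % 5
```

a = 4%2 = 0
i = 3*0 = 0
i = 4+4 = 8
result = 8-8 = 0
a = 0%5 = 0
result = 0%5 = 0

0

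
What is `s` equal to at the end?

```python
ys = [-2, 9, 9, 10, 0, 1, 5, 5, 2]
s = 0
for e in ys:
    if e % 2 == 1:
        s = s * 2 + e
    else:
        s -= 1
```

e=-2: not odd, s = 0-1 = -1
e=9: odd, s = (-1)*2+9 = 7
e=9: odd, s = 7*2+9 = 23
e=10: not odd, s = 23-1 = 22
e=0: not odd, s = 22-1 = 21
e=1: odd, s = 21*2+1 = 43
e=5: odd, s = 43*2+5 = 91
e=5: odd, s = 91*2+5 = 187
e=2: not odd, s = 187-1 = 186

186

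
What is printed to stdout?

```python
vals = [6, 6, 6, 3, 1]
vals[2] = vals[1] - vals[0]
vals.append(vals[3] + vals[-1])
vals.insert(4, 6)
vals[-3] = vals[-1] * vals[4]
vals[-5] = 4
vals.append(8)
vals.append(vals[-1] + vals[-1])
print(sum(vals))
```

72

vals[2] = vals[1]-vals[0] = 6-6 = 0 → [6, 6, 0, 3, 1]
append vals[3]+vals[-1] = 3+1 = 4 → [6, 6, 0, 3, 1, 4]
insert 6 at 4 → [6, 6, 0, 3, 6, 1, 4]
vals[-3] = vals[-1]*vals[4] = 4*6 = 24 → [6, 6, 0, 3, 24, 1, 4]
vals[-5] = 4 → [6, 6, 4, 3, 24, 1, 4]
append 8 → [6, 6, 4, 3, 24, 1, 4, 8]
append vals[-1]+vals[-1] = 8+8 = 16 → [6, 6, 4, 3, 24, 1, 4, 8, 16]
sum = 72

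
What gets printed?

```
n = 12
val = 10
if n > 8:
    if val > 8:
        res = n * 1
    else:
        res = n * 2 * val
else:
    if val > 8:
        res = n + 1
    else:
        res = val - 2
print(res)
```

n=12, val=10
n > 8 is True; val > 8 is True
→ res = n * 1 = 12

12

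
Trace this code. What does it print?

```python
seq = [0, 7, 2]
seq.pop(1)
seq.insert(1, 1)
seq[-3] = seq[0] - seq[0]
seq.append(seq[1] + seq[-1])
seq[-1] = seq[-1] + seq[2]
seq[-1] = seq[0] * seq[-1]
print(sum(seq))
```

3

pop(1) removes 7 → [0, 2]
insert 1 at 1 → [0, 1, 2]
seq[-3] = seq[0]-seq[0] = 0-0 = 0 → [0, 1, 2]
append seq[1]+seq[-1] = 1+2 = 3 → [0, 1, 2, 3]
seq[-1] = seq[-1]+seq[2] = 3+2 = 5 → [0, 1, 2, 5]
seq[-1] = seq[0]*seq[-1] = 0*5 = 0 → [0, 1, 2, 0]
sum = 3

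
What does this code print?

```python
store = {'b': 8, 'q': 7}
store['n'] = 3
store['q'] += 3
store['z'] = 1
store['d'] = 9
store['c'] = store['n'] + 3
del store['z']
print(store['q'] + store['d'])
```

store['n'] = 3 → {'b': 8, 'q': 7, 'n': 3}
store['q'] = 7+3 = 10 → {'b': 8, 'q': 10, 'n': 3}
store['z'] = 1 → {'b': 8, 'q': 10, 'n': 3, 'z': 1}
store['d'] = 9 → {'b': 8, 'q': 10, 'n': 3, 'z': 1, 'd': 9}
store['c'] = store['n']+3 = 6 → {'b': 8, 'q': 10, 'n': 3, 'z': 1, 'd': 9, 'c': 6}
del 'z' → {'b': 8, 'q': 10, 'n': 3, 'd': 9, 'c': 6}
store['q']+store['d'] = 10+9 = 19

19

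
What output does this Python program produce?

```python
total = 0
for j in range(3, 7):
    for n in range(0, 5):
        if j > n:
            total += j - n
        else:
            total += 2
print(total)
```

57

j=3,n=0: 3>0, total = 0+3 = 3
j=3,n=1: 3>1, total = 3+2 = 5
j=3,n=2: 3>2, total = 5+1 = 6
j=3,n=3: not 3>3, total = 6+2 = 8
j=3,n=4: not 3>4, total = 8+2 = 10
j=4,n=0: 4>0, total = 10+4 = 14
j=4,n=1: 4>1, total = 14+3 = 17
j=4,n=2: 4>2, total = 17+2 = 19
j=4,n=3: 4>3, total = 19+1 = 20
j=4,n=4: not 4>4, total = 20+2 = 22
j=5,n=0: 5>0, total = 22+5 = 27
j=5,n=1: 5>1, total = 27+4 = 31
j=5,n=2: 5>2, total = 31+3 = 34
j=5,n=3: 5>3, total = 34+2 = 36
j=5,n=4: 5>4, total = 36+1 = 37
j=6,n=0: 6>0, total = 37+6 = 43
j=6,n=1: 6>1, total = 43+5 = 48
j=6,n=2: 6>2, total = 48+4 = 52
j=6,n=3: 6>3, total = 52+3 = 55
j=6,n=4: 6>4, total = 55+2 = 57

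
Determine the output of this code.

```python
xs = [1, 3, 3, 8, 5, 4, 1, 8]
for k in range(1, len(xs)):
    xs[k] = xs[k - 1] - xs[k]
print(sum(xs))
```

-113

k=1: xs[1] = 1-3 = -2 → [1, -2, 3, 8, 5, 4, 1, 8]
k=2: xs[2] = (-2)-3 = -5 → [1, -2, -5, 8, 5, 4, 1, 8]
k=3: xs[3] = (-5)-8 = -13 → [1, -2, -5, -13, 5, 4, 1, 8]
k=4: xs[4] = (-13)-5 = -18 → [1, -2, -5, -13, -18, 4, 1, 8]
k=5: xs[5] = (-18)-4 = -22 → [1, -2, -5, -13, -18, -22, 1, 8]
k=6: xs[6] = (-22)-1 = -23 → [1, -2, -5, -13, -18, -22, -23, 8]
k=7: xs[7] = (-23)-8 = -31 → [1, -2, -5, -13, -18, -22, -23, -31]
sum = -113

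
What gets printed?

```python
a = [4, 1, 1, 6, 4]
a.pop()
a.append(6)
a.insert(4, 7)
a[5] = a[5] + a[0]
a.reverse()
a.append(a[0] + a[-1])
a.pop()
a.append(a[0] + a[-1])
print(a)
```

[10, 7, 6, 1, 1, 4, 14]

pop() removes 4 → [4, 1, 1, 6]
append 6 → [4, 1, 1, 6, 6]
insert 7 at 4 → [4, 1, 1, 6, 7, 6]
a[5] = a[5]+a[0] = 6+4 = 10 → [4, 1, 1, 6, 7, 10]
reverse → [10, 7, 6, 1, 1, 4]
append a[0]+a[-1] = 10+4 = 14 → [10, 7, 6, 1, 1, 4, 14]
pop() removes 14 → [10, 7, 6, 1, 1, 4]
append a[0]+a[-1] = 10+4 = 14 → [10, 7, 6, 1, 1, 4, 14]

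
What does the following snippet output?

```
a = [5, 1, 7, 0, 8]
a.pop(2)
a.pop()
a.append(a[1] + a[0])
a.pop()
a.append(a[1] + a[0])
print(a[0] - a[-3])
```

pop(2) removes 7 → [5, 1, 0, 8]
pop() removes 8 → [5, 1, 0]
append a[1]+a[0] = 1+5 = 6 → [5, 1, 0, 6]
pop() removes 6 → [5, 1, 0]
append a[1]+a[0] = 1+5 = 6 → [5, 1, 0, 6]
a[0]-a[-3] = 5-1 = 4

4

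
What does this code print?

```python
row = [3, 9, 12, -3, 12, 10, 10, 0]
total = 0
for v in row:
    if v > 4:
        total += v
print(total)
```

53

v=3: not >4
v=9: >4, total = 0+9 = 9
v=12: >4, total = 9+12 = 21
v=-3: not >4
v=12: >4, total = 21+12 = 33
v=10: >4, total = 33+10 = 43
v=10: >4, total = 43+10 = 53
v=0: not >4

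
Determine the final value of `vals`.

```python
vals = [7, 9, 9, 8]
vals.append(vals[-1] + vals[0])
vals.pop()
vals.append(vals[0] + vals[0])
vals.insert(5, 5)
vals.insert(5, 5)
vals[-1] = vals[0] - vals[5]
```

[7, 9, 9, 8, 14, 5, 2]

append vals[-1]+vals[0] = 8+7 = 15 → [7, 9, 9, 8, 15]
pop() removes 15 → [7, 9, 9, 8]
append vals[0]+vals[0] = 7+7 = 14 → [7, 9, 9, 8, 14]
insert 5 at 5 → [7, 9, 9, 8, 14, 5]
insert 5 at 5 → [7, 9, 9, 8, 14, 5, 5]
vals[-1] = vals[0]-vals[5] = 7-5 = 2 → [7, 9, 9, 8, 14, 5, 2]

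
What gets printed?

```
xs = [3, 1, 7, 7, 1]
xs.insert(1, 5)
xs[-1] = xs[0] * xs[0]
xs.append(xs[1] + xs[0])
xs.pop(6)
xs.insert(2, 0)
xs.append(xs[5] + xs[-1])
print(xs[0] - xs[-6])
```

3

insert 5 at 1 → [3, 5, 1, 7, 7, 1]
xs[-1] = xs[0]*xs[0] = 3*3 = 9 → [3, 5, 1, 7, 7, 9]
append xs[1]+xs[0] = 5+3 = 8 → [3, 5, 1, 7, 7, 9, 8]
pop(6) removes 8 → [3, 5, 1, 7, 7, 9]
insert 0 at 2 → [3, 5, 0, 1, 7, 7, 9]
append xs[5]+xs[-1] = 7+9 = 16 → [3, 5, 0, 1, 7, 7, 9, 16]
xs[0]-xs[-6] = 3-0 = 3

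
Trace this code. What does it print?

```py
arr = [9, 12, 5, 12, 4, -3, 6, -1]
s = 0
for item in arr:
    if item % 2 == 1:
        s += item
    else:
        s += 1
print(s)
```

item=9: odd, s = 0+9 = 9
item=12: not odd, s = 9+1 = 10
item=5: odd, s = 10+5 = 15
item=12: not odd, s = 15+1 = 16
item=4: not odd, s = 16+1 = 17
item=-3: odd, s = 17+(-3) = 14
item=6: not odd, s = 14+1 = 15
item=-1: odd, s = 15+(-1) = 14

14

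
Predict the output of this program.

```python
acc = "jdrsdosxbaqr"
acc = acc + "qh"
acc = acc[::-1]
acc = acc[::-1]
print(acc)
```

+ 'qh' → 'jdrsdosxbaqrqh'
reverse → 'hqrqabxsodsrdj'
reverse → 'jdrsdosxbaqrqh'

jdrsdosxbaqrqh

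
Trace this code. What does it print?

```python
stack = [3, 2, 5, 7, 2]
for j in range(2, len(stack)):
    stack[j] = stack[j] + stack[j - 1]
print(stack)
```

[3, 2, 7, 14, 16]

j=2: stack[2] = 5+2 = 7 → [3, 2, 7, 7, 2]
j=3: stack[3] = 7+7 = 14 → [3, 2, 7, 14, 2]
j=4: stack[4] = 2+14 = 16 → [3, 2, 7, 14, 16]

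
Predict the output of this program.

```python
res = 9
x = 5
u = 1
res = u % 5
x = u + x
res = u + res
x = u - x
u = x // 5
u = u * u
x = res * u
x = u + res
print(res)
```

res = 1%5 = 1
x = 1+5 = 6
res = 1+1 = 2
x = 1-6 = -5
u = (-5)//5 = -1
u = (-1)*(-1) = 1
x = 2*1 = 2
x = 1+2 = 3

2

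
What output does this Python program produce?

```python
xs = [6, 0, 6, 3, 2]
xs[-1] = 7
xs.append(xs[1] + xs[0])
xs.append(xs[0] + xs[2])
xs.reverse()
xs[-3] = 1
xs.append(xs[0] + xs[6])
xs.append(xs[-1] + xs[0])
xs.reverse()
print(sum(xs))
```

xs[-1] = 7 → [6, 0, 6, 3, 7]
append xs[1]+xs[0] = 0+6 = 6 → [6, 0, 6, 3, 7, 6]
append xs[0]+xs[2] = 6+6 = 12 → [6, 0, 6, 3, 7, 6, 12]
reverse → [12, 6, 7, 3, 6, 0, 6]
xs[-3] = 1 → [12, 6, 7, 3, 1, 0, 6]
append xs[0]+xs[6] = 12+6 = 18 → [12, 6, 7, 3, 1, 0, 6, 18]
append xs[-1]+xs[0] = 18+12 = 30 → [12, 6, 7, 3, 1, 0, 6, 18, 30]
reverse → [30, 18, 6, 0, 1, 3, 7, 6, 12]
sum = 83

83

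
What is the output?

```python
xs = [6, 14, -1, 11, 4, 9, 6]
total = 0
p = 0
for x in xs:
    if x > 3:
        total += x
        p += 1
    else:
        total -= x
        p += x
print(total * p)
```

255

x=6: >3, total = 0+6 = 6; p=1
x=14: >3, total = 6+14 = 20; p=2
x=-1: not >3, total = 20-(-1) = 21; p=1
x=11: >3, total = 21+11 = 32; p=2
x=4: >3, total = 32+4 = 36; p=3
x=9: >3, total = 36+9 = 45; p=4
x=6: >3, total = 45+6 = 51; p=5
total*p = 51*5 = 255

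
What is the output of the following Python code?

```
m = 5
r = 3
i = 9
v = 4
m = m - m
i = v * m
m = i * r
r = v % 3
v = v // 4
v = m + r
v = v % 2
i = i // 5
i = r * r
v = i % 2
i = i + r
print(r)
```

m = 5-5 = 0
i = 4*0 = 0
m = 0*3 = 0
r = 4%3 = 1
v = 4//4 = 1
v = 0+1 = 1
v = 1%2 = 1
i = 0//5 = 0
i = 1*1 = 1
v = 1%2 = 1
i = 1+1 = 2

1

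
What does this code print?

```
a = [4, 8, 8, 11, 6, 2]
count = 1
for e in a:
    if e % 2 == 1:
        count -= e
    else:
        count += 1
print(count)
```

e=4: not odd, count = 1+1 = 2
e=8: not odd, count = 2+1 = 3
e=8: not odd, count = 3+1 = 4
e=11: odd, count = 4-11 = -7
e=6: not odd, count = (-7)+1 = -6
e=2: not odd, count = (-6)+1 = -5

-5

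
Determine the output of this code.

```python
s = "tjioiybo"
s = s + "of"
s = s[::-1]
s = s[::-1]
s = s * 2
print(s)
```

+ 'of' → 'tjioiyboof'
reverse → 'foobyioijt'
reverse → 'tjioiyboof'
repeat ×2 → 'tjioiybooftjioiyboof'

tjioiybooftjioiyboof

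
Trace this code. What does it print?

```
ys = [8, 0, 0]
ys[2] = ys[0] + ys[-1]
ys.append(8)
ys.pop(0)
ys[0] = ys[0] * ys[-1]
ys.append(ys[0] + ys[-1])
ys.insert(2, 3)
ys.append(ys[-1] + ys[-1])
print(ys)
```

[0, 8, 3, 8, 8, 16]

ys[2] = ys[0]+ys[-1] = 8+0 = 8 → [8, 0, 8]
append 8 → [8, 0, 8, 8]
pop(0) removes 8 → [0, 8, 8]
ys[0] = ys[0]*ys[-1] = 0*8 = 0 → [0, 8, 8]
append ys[0]+ys[-1] = 0+8 = 8 → [0, 8, 8, 8]
insert 3 at 2 → [0, 8, 3, 8, 8]
append ys[-1]+ys[-1] = 8+8 = 16 → [0, 8, 3, 8, 8, 16]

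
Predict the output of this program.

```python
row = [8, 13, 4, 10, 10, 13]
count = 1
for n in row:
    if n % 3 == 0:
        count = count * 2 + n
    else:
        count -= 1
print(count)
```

-5

n=8: not %3==0, count = 1-1 = 0
n=13: not %3==0, count = 0-1 = -1
n=4: not %3==0, count = (-1)-1 = -2
n=10: not %3==0, count = (-2)-1 = -3
n=10: not %3==0, count = (-3)-1 = -4
n=13: not %3==0, count = (-4)-1 = -5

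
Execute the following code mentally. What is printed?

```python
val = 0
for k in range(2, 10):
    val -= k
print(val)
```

-44

k=2: val = 0-2 = -2
k=3: val = (-2)-3 = -5
k=4: val = (-5)-4 = -9
k=5: val = (-9)-5 = -14
k=6: val = (-14)-6 = -20
k=7: val = (-20)-7 = -27
k=8: val = (-27)-8 = -35
k=9: val = (-35)-9 = -44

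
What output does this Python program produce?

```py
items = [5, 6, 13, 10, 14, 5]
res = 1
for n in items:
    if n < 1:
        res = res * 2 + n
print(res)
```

n=5: not <1
n=6: not <1
n=13: not <1
n=10: not <1
n=14: not <1
n=5: not <1

1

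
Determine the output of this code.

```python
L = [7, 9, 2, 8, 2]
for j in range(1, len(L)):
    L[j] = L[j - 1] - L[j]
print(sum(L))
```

-25

j=1: L[1] = 7-9 = -2 → [7, -2, 2, 8, 2]
j=2: L[2] = (-2)-2 = -4 → [7, -2, -4, 8, 2]
j=3: L[3] = (-4)-8 = -12 → [7, -2, -4, -12, 2]
j=4: L[4] = (-12)-2 = -14 → [7, -2, -4, -12, -14]
sum = -25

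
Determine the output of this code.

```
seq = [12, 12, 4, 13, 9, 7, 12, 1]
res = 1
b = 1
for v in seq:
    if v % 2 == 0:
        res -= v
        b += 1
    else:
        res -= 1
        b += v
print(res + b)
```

-8

v=12: even, res = 1-12 = -11; b=2
v=12: even, res = (-11)-12 = -23; b=3
v=4: even, res = (-23)-4 = -27; b=4
v=13: not even, res = (-27)-1 = -28; b=17
v=9: not even, res = (-28)-1 = -29; b=26
v=7: not even, res = (-29)-1 = -30; b=33
v=12: even, res = (-30)-12 = -42; b=34
v=1: not even, res = (-42)-1 = -43; b=35
res+b = (-43)+35 = -8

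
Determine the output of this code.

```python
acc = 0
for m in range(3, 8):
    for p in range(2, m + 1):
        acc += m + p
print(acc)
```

185

m=3,p=2: acc = 0+5 = 5
m=3,p=3: acc = 5+6 = 11
m=4,p=2: acc = 11+6 = 17
m=4,p=3: acc = 17+7 = 24
m=4,p=4: acc = 24+8 = 32
m=5,p=2: acc = 32+7 = 39
m=5,p=3: acc = 39+8 = 47
m=5,p=4: acc = 47+9 = 56
m=5,p=5: acc = 56+10 = 66
m=6,p=2: acc = 66+8 = 74
m=6,p=3: acc = 74+9 = 83
m=6,p=4: acc = 83+10 = 93
m=6,p=5: acc = 93+11 = 104
m=6,p=6: acc = 104+12 = 116
m=7,p=2: acc = 116+9 = 125
m=7,p=3: acc = 125+10 = 135
m=7,p=4: acc = 135+11 = 146
m=7,p=5: acc = 146+12 = 158
m=7,p=6: acc = 158+13 = 171
m=7,p=7: acc = 171+14 = 185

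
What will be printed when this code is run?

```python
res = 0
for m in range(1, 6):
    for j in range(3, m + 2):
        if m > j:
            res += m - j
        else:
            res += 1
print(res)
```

m=2,j=3: not 2>3, res = 0+1 = 1
m=3,j=3: not 3>3, res = 1+1 = 2
m=3,j=4: not 3>4, res = 2+1 = 3
m=4,j=3: 4>3, res = 3+1 = 4
m=4,j=4: not 4>4, res = 4+1 = 5
m=4,j=5: not 4>5, res = 5+1 = 6
m=5,j=3: 5>3, res = 6+2 = 8
m=5,j=4: 5>4, res = 8+1 = 9
m=5,j=5: not 5>5, res = 9+1 = 10
m=5,j=6: not 5>6, res = 10+1 = 11

11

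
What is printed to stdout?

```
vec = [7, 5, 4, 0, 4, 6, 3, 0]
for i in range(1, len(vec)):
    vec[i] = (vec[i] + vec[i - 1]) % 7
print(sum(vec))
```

i=1: vec[1] = (5+7)%7 = 5 → [7, 5, 4, 0, 4, 6, 3, 0]
i=2: vec[2] = (4+5)%7 = 2 → [7, 5, 2, 0, 4, 6, 3, 0]
i=3: vec[3] = (0+2)%7 = 2 → [7, 5, 2, 2, 4, 6, 3, 0]
i=4: vec[4] = (4+2)%7 = 6 → [7, 5, 2, 2, 6, 6, 3, 0]
i=5: vec[5] = (6+6)%7 = 5 → [7, 5, 2, 2, 6, 5, 3, 0]
i=6: vec[6] = (3+5)%7 = 1 → [7, 5, 2, 2, 6, 5, 1, 0]
i=7: vec[7] = (0+1)%7 = 1 → [7, 5, 2, 2, 6, 5, 1, 1]
sum = 29

29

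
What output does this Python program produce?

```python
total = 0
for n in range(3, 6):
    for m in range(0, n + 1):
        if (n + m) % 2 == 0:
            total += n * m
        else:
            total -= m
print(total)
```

69

n=3,m=0: odd sum, total = 0-0 = 0
n=3,m=1: even sum, total = 0+3 = 3
n=3,m=2: odd sum, total = 3-2 = 1
n=3,m=3: even sum, total = 1+9 = 10
n=4,m=0: even sum, total = 10+0 = 10
n=4,m=1: odd sum, total = 10-1 = 9
n=4,m=2: even sum, total = 9+8 = 17
n=4,m=3: odd sum, total = 17-3 = 14
n=4,m=4: even sum, total = 14+16 = 30
n=5,m=0: odd sum, total = 30-0 = 30
n=5,m=1: even sum, total = 30+5 = 35
n=5,m=2: odd sum, total = 35-2 = 33
n=5,m=3: even sum, total = 33+15 = 48
n=5,m=4: odd sum, total = 48-4 = 44
n=5,m=5: even sum, total = 44+25 = 69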